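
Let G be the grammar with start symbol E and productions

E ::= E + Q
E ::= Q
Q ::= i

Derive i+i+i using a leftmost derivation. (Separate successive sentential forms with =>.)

E => E+Q => E+Q+Q => Q+Q+Q => i+Q+Q => i+i+Q => i+i+i

E => E+Q   [E ::= E + Q]
E+Q => E+Q+Q   [E ::= E + Q]
E+Q+Q => Q+Q+Q   [E ::= Q]
Q+Q+Q => i+Q+Q   [Q ::= i]
i+Q+Q => i+i+Q   [Q ::= i]
i+i+Q => i+i+i   [Q ::= i]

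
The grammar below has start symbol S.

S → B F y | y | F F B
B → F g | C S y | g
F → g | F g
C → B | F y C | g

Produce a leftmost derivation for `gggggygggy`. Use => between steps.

S => BFy => CSyFy => BSyFy => gSyFy => gFFByFy => gFgFByFy => gggFByFy => ggggByFy => gggggyFy => gggggyFgy => gggggyFggy => gggggygggy

S => BFy   [S → B F y]
BFy => CSyFy   [B → C S y]
CSyFy => BSyFy   [C → B]
BSyFy => gSyFy   [B → g]
gSyFy => gFFByFy   [S → F F B]
gFFByFy => gFgFByFy   [F → F g]
gFgFByFy => gggFByFy   [F → g]
gggFByFy => ggggByFy   [F → g]
ggggByFy => gggggyFy   [B → g]
gggggyFy => gggggyFgy   [F → F g]
gggggyFgy => gggggyFggy   [F → F g]
gggggyFggy => gggggygggy   [F → g]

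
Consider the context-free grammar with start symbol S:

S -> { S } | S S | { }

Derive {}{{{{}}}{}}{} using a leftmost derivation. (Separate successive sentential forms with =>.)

S=>SS=>{}S=>{}SS=>{}{S}S=>{}{SS}S=>{}{{S}S}S=>{}{{{S}}S}S=>{}{{{{}}}S}S=>{}{{{{}}}{}}S=>{}{{{{}}}{}}{}

S => SS   [S -> S S]
SS => {}S   [S -> { }]
{}S => {}SS   [S -> S S]
{}SS => {}{S}S   [S -> { S }]
{}{S}S => {}{SS}S   [S -> S S]
{}{SS}S => {}{{S}S}S   [S -> { S }]
{}{{S}S}S => {}{{{S}}S}S   [S -> { S }]
{}{{{S}}S}S => {}{{{{}}}S}S   [S -> { }]
{}{{{{}}}S}S => {}{{{{}}}{}}S   [S -> { }]
{}{{{{}}}{}}S => {}{{{{}}}{}}{}   [S -> { }]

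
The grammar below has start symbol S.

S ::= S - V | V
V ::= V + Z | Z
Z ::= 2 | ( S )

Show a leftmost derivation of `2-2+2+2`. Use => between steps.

S => S-V => V-V => Z-V => 2-V => 2-V+Z => 2-V+Z+Z => 2-Z+Z+Z => 2-2+Z+Z => 2-2+2+Z => 2-2+2+2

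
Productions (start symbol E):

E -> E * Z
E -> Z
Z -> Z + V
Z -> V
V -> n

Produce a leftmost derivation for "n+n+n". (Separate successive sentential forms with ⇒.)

E ⇒ Z   [E -> Z]
Z ⇒ Z+V   [Z -> Z + V]
Z+V ⇒ Z+V+V   [Z -> Z + V]
Z+V+V ⇒ V+V+V   [Z -> V]
V+V+V ⇒ n+V+V   [V -> n]
n+V+V ⇒ n+n+V   [V -> n]
n+n+V ⇒ n+n+n   [V -> n]

E⇒Z⇒Z+V⇒Z+V+V⇒V+V+V⇒n+V+V⇒n+n+V⇒n+n+n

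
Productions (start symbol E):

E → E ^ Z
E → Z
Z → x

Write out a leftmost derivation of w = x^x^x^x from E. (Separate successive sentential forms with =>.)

E => E^Z   [E → E ^ Z]
E^Z => E^Z^Z   [E → E ^ Z]
E^Z^Z => E^Z^Z^Z   [E → E ^ Z]
E^Z^Z^Z => Z^Z^Z^Z   [E → Z]
Z^Z^Z^Z => x^Z^Z^Z   [Z → x]
x^Z^Z^Z => x^x^Z^Z   [Z → x]
x^x^Z^Z => x^x^x^Z   [Z → x]
x^x^x^Z => x^x^x^x   [Z → x]

E=>E^Z=>E^Z^Z=>E^Z^Z^Z=>Z^Z^Z^Z=>x^Z^Z^Z=>x^x^Z^Z=>x^x^x^Z=>x^x^x^x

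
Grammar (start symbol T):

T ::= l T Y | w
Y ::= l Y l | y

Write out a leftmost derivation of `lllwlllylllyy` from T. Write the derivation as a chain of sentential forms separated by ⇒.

T ⇒ lTY   [T ::= l T Y]
lTY ⇒ llTYY   [T ::= l T Y]
llTYY ⇒ lllTYYY   [T ::= l T Y]
lllTYYY ⇒ lllwYYY   [T ::= w]
lllwYYY ⇒ lllwlYlYY   [Y ::= l Y l]
lllwlYlYY ⇒ lllwllYllYY   [Y ::= l Y l]
lllwllYllYY ⇒ lllwlllYlllYY   [Y ::= l Y l]
lllwlllYlllYY ⇒ lllwlllylllYY   [Y ::= y]
lllwlllylllYY ⇒ lllwlllylllyY   [Y ::= y]
lllwlllylllyY ⇒ lllwlllylllyy   [Y ::= y]

T⇒lTY⇒llTYY⇒lllTYYY⇒lllwYYY⇒lllwlYlYY⇒lllwllYllYY⇒lllwlllYlllYY⇒lllwlllylllYY⇒lllwlllylllyY⇒lllwlllylllyy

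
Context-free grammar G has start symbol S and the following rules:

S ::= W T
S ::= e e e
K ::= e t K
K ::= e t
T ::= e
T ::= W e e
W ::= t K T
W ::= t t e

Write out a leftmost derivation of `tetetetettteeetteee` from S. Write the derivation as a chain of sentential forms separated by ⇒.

S⇒WT⇒tKTT⇒tetKTT⇒tetetKTT⇒tetetetKTT⇒tetetetetTT⇒tetetetetWeeT⇒tetetetettteeeT⇒tetetetettteeeWee⇒tetetetettteeetteee

S ⇒ WT   [S ::= W T]
WT ⇒ tKTT   [W ::= t K T]
tKTT ⇒ tetKTT   [K ::= e t K]
tetKTT ⇒ tetetKTT   [K ::= e t K]
tetetKTT ⇒ tetetetKTT   [K ::= e t K]
tetetetKTT ⇒ tetetetetTT   [K ::= e t]
tetetetetTT ⇒ tetetetetWeeT   [T ::= W e e]
tetetetetWeeT ⇒ tetetetettteeeT   [W ::= t t e]
tetetetettteeeT ⇒ tetetetettteeeWee   [T ::= W e e]
tetetetettteeeWee ⇒ tetetetettteeetteee   [W ::= t t e]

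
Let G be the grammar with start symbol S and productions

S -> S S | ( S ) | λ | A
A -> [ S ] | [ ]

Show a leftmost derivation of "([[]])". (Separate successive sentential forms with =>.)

S=>(S)=>(SS)=>(AS)=>([S]S)=>([A]S)=>([[]]S)=>([[]])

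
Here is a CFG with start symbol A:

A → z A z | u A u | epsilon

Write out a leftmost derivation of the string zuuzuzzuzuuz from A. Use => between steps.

A => zAz   [A → z A z]
zAz => zuAuz   [A → u A u]
zuAuz => zuuAuuz   [A → u A u]
zuuAuuz => zuuzAzuuz   [A → z A z]
zuuzAzuuz => zuuzuAuzuuz   [A → u A u]
zuuzuAuzuuz => zuuzuzAzuzuuz   [A → z A z]
zuuzuzAzuzuuz => zuuzuzzuzuuz   [A → epsilon]

A => zAz => zuAuz => zuuAuuz => zuuzAzuuz => zuuzuAuzuuz => zuuzuzAzuzuuz => zuuzuzzuzuuz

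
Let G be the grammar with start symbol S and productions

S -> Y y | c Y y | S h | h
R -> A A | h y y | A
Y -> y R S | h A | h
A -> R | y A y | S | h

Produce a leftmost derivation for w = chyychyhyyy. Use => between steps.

S=>cYy=>chAy=>chyAyy=>chyyAyyy=>chyySyyy=>chyyShyyy=>chyycYyhyyy=>chyychyhyyy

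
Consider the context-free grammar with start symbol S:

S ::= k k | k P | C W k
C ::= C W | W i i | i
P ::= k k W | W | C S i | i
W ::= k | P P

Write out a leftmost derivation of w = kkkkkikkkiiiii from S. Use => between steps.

S => kP   [S ::= k P]
kP => kkkW   [P ::= k k W]
kkkW => kkkPP   [W ::= P P]
kkkPP => kkkkkWP   [P ::= k k W]
kkkkkWP => kkkkkPPP   [W ::= P P]
kkkkkPPP => kkkkkCSiPP   [P ::= C S i]
kkkkkCSiPP => kkkkkiSiPP   [C ::= i]
kkkkkiSiPP => kkkkkikPiPP   [S ::= k P]
kkkkkikPiPP => kkkkkikkkWiPP   [P ::= k k W]
kkkkkikkkWiPP => kkkkkikkkPPiPP   [W ::= P P]
kkkkkikkkPPiPP => kkkkkikkkiPiPP   [P ::= i]
kkkkkikkkiPiPP => kkkkkikkkiiiPP   [P ::= i]
kkkkkikkkiiiPP => kkkkkikkkiiiiP   [P ::= i]
kkkkkikkkiiiiP => kkkkkikkkiiiii   [P ::= i]

S => kP => kkkW => kkkPP => kkkkkWP => kkkkkPPP => kkkkkCSiPP => kkkkkiSiPP => kkkkkikPiPP => kkkkkikkkWiPP => kkkkkikkkPPiPP => kkkkkikkkiPiPP => kkkkkikkkiiiPP => kkkkkikkkiiiiP => kkkkkikkkiiiii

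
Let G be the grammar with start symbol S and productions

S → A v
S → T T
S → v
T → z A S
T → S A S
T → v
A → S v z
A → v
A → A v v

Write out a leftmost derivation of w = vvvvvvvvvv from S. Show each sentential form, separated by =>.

S => TT   [S → T T]
TT => SAST   [T → S A S]
SAST => vAST   [S → v]
vAST => vAvvST   [A → A v v]
vAvvST => vAvvvvST   [A → A v v]
vAvvvvST => vAvvvvvvST   [A → A v v]
vAvvvvvvST => vvvvvvvvST   [A → v]
vvvvvvvvST => vvvvvvvvvT   [S → v]
vvvvvvvvvT => vvvvvvvvvv   [T → v]

S => TT => SAST => vAST => vAvvST => vAvvvvST => vAvvvvvvST => vvvvvvvvST => vvvvvvvvvT => vvvvvvvvvv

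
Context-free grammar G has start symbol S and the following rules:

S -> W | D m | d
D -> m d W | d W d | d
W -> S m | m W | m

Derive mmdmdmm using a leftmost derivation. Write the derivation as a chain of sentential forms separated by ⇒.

S ⇒ W   [S -> W]
W ⇒ mW   [W -> m W]
mW ⇒ mmW   [W -> m W]
mmW ⇒ mmSm   [W -> S m]
mmSm ⇒ mmDmm   [S -> D m]
mmDmm ⇒ mmdWdmm   [D -> d W d]
mmdWdmm ⇒ mmdmdmm   [W -> m]

S⇒W⇒mW⇒mmW⇒mmSm⇒mmDmm⇒mmdWdmm⇒mmdmdmm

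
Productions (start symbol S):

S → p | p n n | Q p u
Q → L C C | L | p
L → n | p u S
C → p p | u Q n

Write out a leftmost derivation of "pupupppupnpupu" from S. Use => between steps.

S => Qpu   [S → Q p u]
Qpu => Lpu   [Q → L]
Lpu => puSpu   [L → p u S]
puSpu => puQpupu   [S → Q p u]
puQpupu => puLCCpupu   [Q → L C C]
puLCCpupu => pupuSCCpupu   [L → p u S]
pupuSCCpupu => pupupCCpupu   [S → p]
pupupCCpupu => pupupppCpupu   [C → p p]
pupupppCpupu => pupupppuQnpupu   [C → u Q n]
pupupppuQnpupu => pupupppupnpupu   [Q → p]

S=>Qpu=>Lpu=>puSpu=>puQpupu=>puLCCpupu=>pupuSCCpupu=>pupupCCpupu=>pupupppCpupu=>pupupppuQnpupu=>pupupppupnpupu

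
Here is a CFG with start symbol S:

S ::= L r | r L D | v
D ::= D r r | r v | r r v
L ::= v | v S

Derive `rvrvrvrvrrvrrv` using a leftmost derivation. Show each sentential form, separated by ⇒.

S ⇒ rLD   [S ::= r L D]
rLD ⇒ rvSD   [L ::= v S]
rvSD ⇒ rvrLDD   [S ::= r L D]
rvrLDD ⇒ rvrvSDD   [L ::= v S]
rvrvSDD ⇒ rvrvrLDDD   [S ::= r L D]
rvrvrLDDD ⇒ rvrvrvDDD   [L ::= v]
rvrvrvDDD ⇒ rvrvrvrvDD   [D ::= r v]
rvrvrvrvDD ⇒ rvrvrvrvrrvD   [D ::= r r v]
rvrvrvrvrrvD ⇒ rvrvrvrvrrvrrv   [D ::= r r v]

S⇒rLD⇒rvSD⇒rvrLDD⇒rvrvSDD⇒rvrvrLDDD⇒rvrvrvDDD⇒rvrvrvrvDD⇒rvrvrvrvrrvD⇒rvrvrvrvrrvrrv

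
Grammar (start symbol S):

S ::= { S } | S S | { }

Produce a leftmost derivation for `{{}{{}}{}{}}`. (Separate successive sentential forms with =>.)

S => {S} => {SS} => {SSS} => {{}SS} => {{}{S}S} => {{}{{}}S} => {{}{{}}SS} => {{}{{}}{}S} => {{}{{}}{}{}}

S => {S}   [S ::= { S }]
{S} => {SS}   [S ::= S S]
{SS} => {SSS}   [S ::= S S]
{SSS} => {{}SS}   [S ::= { }]
{{}SS} => {{}{S}S}   [S ::= { S }]
{{}{S}S} => {{}{{}}S}   [S ::= { }]
{{}{{}}S} => {{}{{}}SS}   [S ::= S S]
{{}{{}}SS} => {{}{{}}{}S}   [S ::= { }]
{{}{{}}{}S} => {{}{{}}{}{}}   [S ::= { }]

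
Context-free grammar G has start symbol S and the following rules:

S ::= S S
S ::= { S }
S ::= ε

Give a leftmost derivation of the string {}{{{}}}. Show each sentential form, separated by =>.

S => SS => SSS => {S}SS => {}SS => {}S => {}{S} => {}{{S}} => {}{{{S}}} => {}{{{}}}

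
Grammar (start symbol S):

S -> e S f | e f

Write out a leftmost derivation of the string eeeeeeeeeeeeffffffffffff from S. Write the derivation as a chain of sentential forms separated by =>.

S => eSf => eeSff => eeeSfff => eeeeSffff => eeeeeSfffff => eeeeeeSffffff => eeeeeeeSfffffff => eeeeeeeeSffffffff => eeeeeeeeeSfffffffff => eeeeeeeeeeSffffffffff => eeeeeeeeeeeSfffffffffff => eeeeeeeeeeeeffffffffffff

S => eSf   [S -> e S f]
eSf => eeSff   [S -> e S f]
eeSff => eeeSfff   [S -> e S f]
eeeSfff => eeeeSffff   [S -> e S f]
eeeeSffff => eeeeeSfffff   [S -> e S f]
eeeeeSfffff => eeeeeeSffffff   [S -> e S f]
eeeeeeSffffff => eeeeeeeSfffffff   [S -> e S f]
eeeeeeeSfffffff => eeeeeeeeSffffffff   [S -> e S f]
eeeeeeeeSffffffff => eeeeeeeeeSfffffffff   [S -> e S f]
eeeeeeeeeSfffffffff => eeeeeeeeeeSffffffffff   [S -> e S f]
eeeeeeeeeeSffffffffff => eeeeeeeeeeeSfffffffffff   [S -> e S f]
eeeeeeeeeeeSfffffffffff => eeeeeeeeeeeeffffffffffff   [S -> e f]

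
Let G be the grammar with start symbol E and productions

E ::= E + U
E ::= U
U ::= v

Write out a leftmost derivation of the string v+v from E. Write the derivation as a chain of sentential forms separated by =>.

E => E+U   [E ::= E + U]
E+U => U+U   [E ::= U]
U+U => v+U   [U ::= v]
v+U => v+v   [U ::= v]

E => E+U => U+U => v+U => v+v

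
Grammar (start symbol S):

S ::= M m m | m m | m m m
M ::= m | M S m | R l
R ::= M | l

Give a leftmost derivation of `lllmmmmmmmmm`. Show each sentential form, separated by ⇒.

S⇒Mmm⇒MSmmm⇒MSmSmmm⇒RlSmSmmm⇒MlSmSmmm⇒RllSmSmmm⇒lllSmSmmm⇒lllMmmmSmmm⇒lllmmmmSmmm⇒lllmmmmmmmmm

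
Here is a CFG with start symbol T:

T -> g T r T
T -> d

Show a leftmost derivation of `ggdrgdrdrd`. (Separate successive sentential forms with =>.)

T => gTrT => ggTrTrT => ggdrTrT => ggdrgTrTrT => ggdrgdrTrT => ggdrgdrdrT => ggdrgdrdrd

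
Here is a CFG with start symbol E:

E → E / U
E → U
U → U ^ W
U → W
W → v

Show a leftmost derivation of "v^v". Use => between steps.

E=>U=>U^W=>W^W=>v^W=>v^v

E => U   [E → U]
U => U^W   [U → U ^ W]
U^W => W^W   [U → W]
W^W => v^W   [W → v]
v^W => v^v   [W → v]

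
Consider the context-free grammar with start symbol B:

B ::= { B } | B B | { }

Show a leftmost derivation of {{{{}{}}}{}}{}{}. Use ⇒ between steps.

B ⇒ BB ⇒ BBB ⇒ {B}BB ⇒ {BB}BB ⇒ {{B}B}BB ⇒ {{{B}}B}BB ⇒ {{{BB}}B}BB ⇒ {{{{}B}}B}BB ⇒ {{{{}{}}}B}BB ⇒ {{{{}{}}}{}}BB ⇒ {{{{}{}}}{}}{}B ⇒ {{{{}{}}}{}}{}{}

B ⇒ BB   [B ::= B B]
BB ⇒ BBB   [B ::= B B]
BBB ⇒ {B}BB   [B ::= { B }]
{B}BB ⇒ {BB}BB   [B ::= B B]
{BB}BB ⇒ {{B}B}BB   [B ::= { B }]
{{B}B}BB ⇒ {{{B}}B}BB   [B ::= { B }]
{{{B}}B}BB ⇒ {{{BB}}B}BB   [B ::= B B]
{{{BB}}B}BB ⇒ {{{{}B}}B}BB   [B ::= { }]
{{{{}B}}B}BB ⇒ {{{{}{}}}B}BB   [B ::= { }]
{{{{}{}}}B}BB ⇒ {{{{}{}}}{}}BB   [B ::= { }]
{{{{}{}}}{}}BB ⇒ {{{{}{}}}{}}{}B   [B ::= { }]
{{{{}{}}}{}}{}B ⇒ {{{{}{}}}{}}{}{}   [B ::= { }]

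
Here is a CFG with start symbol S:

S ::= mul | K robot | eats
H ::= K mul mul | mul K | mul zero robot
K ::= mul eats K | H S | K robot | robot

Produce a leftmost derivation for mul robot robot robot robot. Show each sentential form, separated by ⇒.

S ⇒ K robot   [S ::= K robot]
K robot ⇒ H S robot   [K ::= H S]
H S robot ⇒ mul K S robot   [H ::= mul K]
mul K S robot ⇒ mul robot S robot   [K ::= robot]
mul robot S robot ⇒ mul robot K robot robot   [S ::= K robot]
mul robot K robot robot ⇒ mul robot robot robot robot   [K ::= robot]

S ⇒ K robot ⇒ H S robot ⇒ mul K S robot ⇒ mul robot S robot ⇒ mul robot K robot robot ⇒ mul robot robot robot robot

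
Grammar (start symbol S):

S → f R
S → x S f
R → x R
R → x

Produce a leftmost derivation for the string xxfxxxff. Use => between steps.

S => xSf   [S → x S f]
xSf => xxSff   [S → x S f]
xxSff => xxfRff   [S → f R]
xxfRff => xxfxRff   [R → x R]
xxfxRff => xxfxxRff   [R → x R]
xxfxxRff => xxfxxxff   [R → x]

S => xSf => xxSff => xxfRff => xxfxRff => xxfxxRff => xxfxxxff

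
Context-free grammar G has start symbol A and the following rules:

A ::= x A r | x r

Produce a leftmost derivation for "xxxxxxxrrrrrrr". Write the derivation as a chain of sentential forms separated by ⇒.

A⇒xAr⇒xxArr⇒xxxArrr⇒xxxxArrrr⇒xxxxxArrrrr⇒xxxxxxArrrrrr⇒xxxxxxxrrrrrrr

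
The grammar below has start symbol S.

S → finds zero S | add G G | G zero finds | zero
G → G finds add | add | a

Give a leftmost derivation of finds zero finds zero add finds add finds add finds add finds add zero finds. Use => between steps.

S => finds zero S => finds zero finds zero S => finds zero finds zero G zero finds => finds zero finds zero G finds add zero finds => finds zero finds zero G finds add finds add zero finds => finds zero finds zero G finds add finds add finds add zero finds => finds zero finds zero G finds add finds add finds add finds add zero finds => finds zero finds zero add finds add finds add finds add finds add zero finds

S => finds zero S   [S → finds zero S]
finds zero S => finds zero finds zero S   [S → finds zero S]
finds zero finds zero S => finds zero finds zero G zero finds   [S → G zero finds]
finds zero finds zero G zero finds => finds zero finds zero G finds add zero finds   [G → G finds add]
finds zero finds zero G finds add zero finds => finds zero finds zero G finds add finds add zero finds   [G → G finds add]
finds zero finds zero G finds add finds add zero finds => finds zero finds zero G finds add finds add finds add zero finds   [G → G finds add]
finds zero finds zero G finds add finds add finds add zero finds => finds zero finds zero G finds add finds add finds add finds add zero finds   [G → G finds add]
finds zero finds zero G finds add finds add finds add finds add zero finds => finds zero finds zero add finds add finds add finds add finds add zero finds   [G → add]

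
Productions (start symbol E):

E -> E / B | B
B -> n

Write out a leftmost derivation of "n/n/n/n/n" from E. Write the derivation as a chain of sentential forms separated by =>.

E => E/B   [E -> E / B]
E/B => E/B/B   [E -> E / B]
E/B/B => E/B/B/B   [E -> E / B]
E/B/B/B => E/B/B/B/B   [E -> E / B]
E/B/B/B/B => B/B/B/B/B   [E -> B]
B/B/B/B/B => n/B/B/B/B   [B -> n]
n/B/B/B/B => n/n/B/B/B   [B -> n]
n/n/B/B/B => n/n/n/B/B   [B -> n]
n/n/n/B/B => n/n/n/n/B   [B -> n]
n/n/n/n/B => n/n/n/n/n   [B -> n]

E => E/B => E/B/B => E/B/B/B => E/B/B/B/B => B/B/B/B/B => n/B/B/B/B => n/n/B/B/B => n/n/n/B/B => n/n/n/n/B => n/n/n/n/n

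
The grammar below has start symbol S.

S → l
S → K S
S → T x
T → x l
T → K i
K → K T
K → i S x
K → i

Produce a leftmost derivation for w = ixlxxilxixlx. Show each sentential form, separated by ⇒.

S ⇒ KS   [S → K S]
KS ⇒ KTS   [K → K T]
KTS ⇒ iSxTS   [K → i S x]
iSxTS ⇒ iTxxTS   [S → T x]
iTxxTS ⇒ ixlxxTS   [T → x l]
ixlxxTS ⇒ ixlxxKiS   [T → K i]
ixlxxKiS ⇒ ixlxxiSxiS   [K → i S x]
ixlxxiSxiS ⇒ ixlxxilxiS   [S → l]
ixlxxilxiS ⇒ ixlxxilxiTx   [S → T x]
ixlxxilxiTx ⇒ ixlxxilxixlx   [T → x l]

S ⇒ KS ⇒ KTS ⇒ iSxTS ⇒ iTxxTS ⇒ ixlxxTS ⇒ ixlxxKiS ⇒ ixlxxiSxiS ⇒ ixlxxilxiS ⇒ ixlxxilxiTx ⇒ ixlxxilxixlx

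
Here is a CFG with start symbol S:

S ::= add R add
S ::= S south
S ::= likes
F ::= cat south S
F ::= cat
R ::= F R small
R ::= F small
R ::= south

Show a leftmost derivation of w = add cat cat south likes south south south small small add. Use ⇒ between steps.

S ⇒ add R add ⇒ add F R small add ⇒ add cat R small add ⇒ add cat F R small small add ⇒ add cat cat south S R small small add ⇒ add cat cat south S south R small small add ⇒ add cat cat south S south south R small small add ⇒ add cat cat south likes south south R small small add ⇒ add cat cat south likes south south south small small add

S ⇒ add R add   [S ::= add R add]
add R add ⇒ add F R small add   [R ::= F R small]
add F R small add ⇒ add cat R small add   [F ::= cat]
add cat R small add ⇒ add cat F R small small add   [R ::= F R small]
add cat F R small small add ⇒ add cat cat south S R small small add   [F ::= cat south S]
add cat cat south S R small small add ⇒ add cat cat south S south R small small add   [S ::= S south]
add cat cat south S south R small small add ⇒ add cat cat south S south south R small small add   [S ::= S south]
add cat cat south S south south R small small add ⇒ add cat cat south likes south south R small small add   [S ::= likes]
add cat cat south likes south south R small small add ⇒ add cat cat south likes south south south small small add   [R ::= south]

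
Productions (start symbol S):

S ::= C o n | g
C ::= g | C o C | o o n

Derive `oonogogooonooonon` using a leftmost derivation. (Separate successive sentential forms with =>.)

S=>Con=>CoCon=>CoCoCon=>oonoCoCon=>oonoCoCoCon=>oonoCoCoCoCon=>oonogoCoCoCon=>oonogogoCoCon=>oonogogooonoCon=>oonogogooonooonon

S => Con   [S ::= C o n]
Con => CoCon   [C ::= C o C]
CoCon => CoCoCon   [C ::= C o C]
CoCoCon => oonoCoCon   [C ::= o o n]
oonoCoCon => oonoCoCoCon   [C ::= C o C]
oonoCoCoCon => oonoCoCoCoCon   [C ::= C o C]
oonoCoCoCoCon => oonogoCoCoCon   [C ::= g]
oonogoCoCoCon => oonogogoCoCon   [C ::= g]
oonogogoCoCon => oonogogooonoCon   [C ::= o o n]
oonogogooonoCon => oonogogooonooonon   [C ::= o o n]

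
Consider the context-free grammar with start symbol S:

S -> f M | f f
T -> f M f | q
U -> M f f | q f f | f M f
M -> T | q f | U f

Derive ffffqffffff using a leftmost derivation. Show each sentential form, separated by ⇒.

S ⇒ fM ⇒ fT ⇒ ffMf ⇒ ffTf ⇒ fffMff ⇒ fffTff ⇒ ffffMfff ⇒ ffffUffff ⇒ ffffMffffff ⇒ ffffTffffff ⇒ ffffqffffff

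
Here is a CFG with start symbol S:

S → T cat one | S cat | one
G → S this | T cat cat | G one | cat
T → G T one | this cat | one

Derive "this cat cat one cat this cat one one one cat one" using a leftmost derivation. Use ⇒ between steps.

S ⇒ T cat one   [S → T cat one]
T cat one ⇒ G T one cat one   [T → G T one]
G T one cat one ⇒ S this T one cat one   [G → S this]
S this T one cat one ⇒ S cat this T one cat one   [S → S cat]
S cat this T one cat one ⇒ T cat one cat this T one cat one   [S → T cat one]
T cat one cat this T one cat one ⇒ this cat cat one cat this T one cat one   [T → this cat]
this cat cat one cat this T one cat one ⇒ this cat cat one cat this G T one one cat one   [T → G T one]
this cat cat one cat this G T one one cat one ⇒ this cat cat one cat this cat T one one cat one   [G → cat]
this cat cat one cat this cat T one one cat one ⇒ this cat cat one cat this cat one one one cat one   [T → one]

S ⇒ T cat one ⇒ G T one cat one ⇒ S this T one cat one ⇒ S cat this T one cat one ⇒ T cat one cat this T one cat one ⇒ this cat cat one cat this T one cat one ⇒ this cat cat one cat this G T one one cat one ⇒ this cat cat one cat this cat T one one cat one ⇒ this cat cat one cat this cat one one one cat one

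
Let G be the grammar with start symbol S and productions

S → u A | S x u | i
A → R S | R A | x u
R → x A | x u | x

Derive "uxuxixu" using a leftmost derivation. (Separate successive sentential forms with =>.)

S=>uA=>uRA=>uxuA=>uxuRS=>uxuxS=>uxuxSxu=>uxuxixu

S => uA   [S → u A]
uA => uRA   [A → R A]
uRA => uxuA   [R → x u]
uxuA => uxuRS   [A → R S]
uxuRS => uxuxS   [R → x]
uxuxS => uxuxSxu   [S → S x u]
uxuxSxu => uxuxixu   [S → i]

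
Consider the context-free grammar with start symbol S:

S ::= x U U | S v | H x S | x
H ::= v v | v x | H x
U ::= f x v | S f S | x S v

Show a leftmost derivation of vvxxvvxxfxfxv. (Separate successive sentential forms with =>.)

S => HxS => vvxS => vvxxUU => vvxxSfSU => vvxxHxSfSU => vvxxvvxSfSU => vvxxvvxxfSU => vvxxvvxxfxU => vvxxvvxxfxfxv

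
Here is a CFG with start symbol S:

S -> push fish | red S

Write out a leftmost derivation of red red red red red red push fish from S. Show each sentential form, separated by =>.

S => red S => red red S => red red red S => red red red red S => red red red red red S => red red red red red red S => red red red red red red push fish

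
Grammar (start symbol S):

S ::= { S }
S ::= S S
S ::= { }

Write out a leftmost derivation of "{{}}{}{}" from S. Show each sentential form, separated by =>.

S => SS => SSS => {S}SS => {{}}SS => {{}}{}S => {{}}{}{}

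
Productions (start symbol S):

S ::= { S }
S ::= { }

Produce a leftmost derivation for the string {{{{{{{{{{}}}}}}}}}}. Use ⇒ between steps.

S ⇒ {S}   [S ::= { S }]
{S} ⇒ {{S}}   [S ::= { S }]
{{S}} ⇒ {{{S}}}   [S ::= { S }]
{{{S}}} ⇒ {{{{S}}}}   [S ::= { S }]
{{{{S}}}} ⇒ {{{{{S}}}}}   [S ::= { S }]
{{{{{S}}}}} ⇒ {{{{{{S}}}}}}   [S ::= { S }]
{{{{{{S}}}}}} ⇒ {{{{{{{S}}}}}}}   [S ::= { S }]
{{{{{{{S}}}}}}} ⇒ {{{{{{{{S}}}}}}}}   [S ::= { S }]
{{{{{{{{S}}}}}}}} ⇒ {{{{{{{{{S}}}}}}}}}   [S ::= { S }]
{{{{{{{{{S}}}}}}}}} ⇒ {{{{{{{{{{}}}}}}}}}}   [S ::= { }]

S ⇒ {S} ⇒ {{S}} ⇒ {{{S}}} ⇒ {{{{S}}}} ⇒ {{{{{S}}}}} ⇒ {{{{{{S}}}}}} ⇒ {{{{{{{S}}}}}}} ⇒ {{{{{{{{S}}}}}}}} ⇒ {{{{{{{{{S}}}}}}}}} ⇒ {{{{{{{{{{}}}}}}}}}}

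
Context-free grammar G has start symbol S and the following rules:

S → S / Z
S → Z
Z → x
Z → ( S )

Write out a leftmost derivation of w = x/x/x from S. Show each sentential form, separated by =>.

S=>S/Z=>S/Z/Z=>Z/Z/Z=>x/Z/Z=>x/x/Z=>x/x/x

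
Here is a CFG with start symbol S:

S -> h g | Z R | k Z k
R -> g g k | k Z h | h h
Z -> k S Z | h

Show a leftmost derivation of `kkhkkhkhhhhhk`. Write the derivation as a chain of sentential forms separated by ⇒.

S ⇒ kZk   [S -> k Z k]
kZk ⇒ kkSZk   [Z -> k S Z]
kkSZk ⇒ kkZRZk   [S -> Z R]
kkZRZk ⇒ kkhRZk   [Z -> h]
kkhRZk ⇒ kkhkZhZk   [R -> k Z h]
kkhkZhZk ⇒ kkhkkSZhZk   [Z -> k S Z]
kkhkkSZhZk ⇒ kkhkkZRZhZk   [S -> Z R]
kkhkkZRZhZk ⇒ kkhkkhRZhZk   [Z -> h]
kkhkkhRZhZk ⇒ kkhkkhkZhZhZk   [R -> k Z h]
kkhkkhkZhZhZk ⇒ kkhkkhkhhZhZk   [Z -> h]
kkhkkhkhhZhZk ⇒ kkhkkhkhhhhZk   [Z -> h]
kkhkkhkhhhhZk ⇒ kkhkkhkhhhhhk   [Z -> h]

S⇒kZk⇒kkSZk⇒kkZRZk⇒kkhRZk⇒kkhkZhZk⇒kkhkkSZhZk⇒kkhkkZRZhZk⇒kkhkkhRZhZk⇒kkhkkhkZhZhZk⇒kkhkkhkhhZhZk⇒kkhkkhkhhhhZk⇒kkhkkhkhhhhhk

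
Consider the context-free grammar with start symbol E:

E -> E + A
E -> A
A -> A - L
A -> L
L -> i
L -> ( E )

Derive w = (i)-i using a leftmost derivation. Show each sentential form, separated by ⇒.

E ⇒ A ⇒ A-L ⇒ L-L ⇒ (E)-L ⇒ (A)-L ⇒ (L)-L ⇒ (i)-L ⇒ (i)-i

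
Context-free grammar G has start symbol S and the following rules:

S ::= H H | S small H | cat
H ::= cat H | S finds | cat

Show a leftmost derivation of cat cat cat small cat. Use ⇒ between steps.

S ⇒ S small H ⇒ H H small H ⇒ cat H H small H ⇒ cat cat H small H ⇒ cat cat cat small H ⇒ cat cat cat small cat

S ⇒ S small H   [S ::= S small H]
S small H ⇒ H H small H   [S ::= H H]
H H small H ⇒ cat H H small H   [H ::= cat H]
cat H H small H ⇒ cat cat H small H   [H ::= cat]
cat cat H small H ⇒ cat cat cat small H   [H ::= cat]
cat cat cat small H ⇒ cat cat cat small cat   [H ::= cat]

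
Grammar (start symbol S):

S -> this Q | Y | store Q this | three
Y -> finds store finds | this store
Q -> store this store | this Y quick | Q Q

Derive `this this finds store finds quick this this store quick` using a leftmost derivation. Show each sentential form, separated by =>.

S => this Q => this Q Q => this this Y quick Q => this this finds store finds quick Q => this this finds store finds quick this Y quick => this this finds store finds quick this this store quick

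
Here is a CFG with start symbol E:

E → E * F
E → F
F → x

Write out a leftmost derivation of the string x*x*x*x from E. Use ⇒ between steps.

E ⇒ E*F   [E → E * F]
E*F ⇒ E*F*F   [E → E * F]
E*F*F ⇒ E*F*F*F   [E → E * F]
E*F*F*F ⇒ F*F*F*F   [E → F]
F*F*F*F ⇒ x*F*F*F   [F → x]
x*F*F*F ⇒ x*x*F*F   [F → x]
x*x*F*F ⇒ x*x*x*F   [F → x]
x*x*x*F ⇒ x*x*x*x   [F → x]

E⇒E*F⇒E*F*F⇒E*F*F*F⇒F*F*F*F⇒x*F*F*F⇒x*x*F*F⇒x*x*x*F⇒x*x*x*x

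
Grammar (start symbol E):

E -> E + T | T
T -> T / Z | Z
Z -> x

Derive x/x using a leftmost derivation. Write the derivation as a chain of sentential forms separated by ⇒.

E ⇒ T ⇒ T/Z ⇒ Z/Z ⇒ x/Z ⇒ x/x

E ⇒ T   [E -> T]
T ⇒ T/Z   [T -> T / Z]
T/Z ⇒ Z/Z   [T -> Z]
Z/Z ⇒ x/Z   [Z -> x]
x/Z ⇒ x/x   [Z -> x]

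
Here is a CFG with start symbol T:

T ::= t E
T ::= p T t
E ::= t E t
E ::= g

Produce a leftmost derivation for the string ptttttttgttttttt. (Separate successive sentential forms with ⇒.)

T ⇒ pTt ⇒ ptEt ⇒ pttEtt ⇒ ptttEttt ⇒ pttttEtttt ⇒ ptttttEttttt ⇒ pttttttEtttttt ⇒ ptttttttEttttttt ⇒ ptttttttgttttttt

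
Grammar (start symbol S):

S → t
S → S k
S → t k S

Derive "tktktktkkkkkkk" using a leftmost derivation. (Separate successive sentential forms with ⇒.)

S ⇒ tkS   [S → t k S]
tkS ⇒ tkSk   [S → S k]
tkSk ⇒ tkSkk   [S → S k]
tkSkk ⇒ tkSkkk   [S → S k]
tkSkkk ⇒ tkSkkkk   [S → S k]
tkSkkkk ⇒ tkSkkkkk   [S → S k]
tkSkkkkk ⇒ tkSkkkkkk   [S → S k]
tkSkkkkkk ⇒ tktkSkkkkkk   [S → t k S]
tktkSkkkkkk ⇒ tktkSkkkkkkk   [S → S k]
tktkSkkkkkkk ⇒ tktktkSkkkkkkk   [S → t k S]
tktktkSkkkkkkk ⇒ tktktktkkkkkkk   [S → t]

S ⇒ tkS ⇒ tkSk ⇒ tkSkk ⇒ tkSkkk ⇒ tkSkkkk ⇒ tkSkkkkk ⇒ tkSkkkkkk ⇒ tktkSkkkkkk ⇒ tktkSkkkkkkk ⇒ tktktkSkkkkkkk ⇒ tktktktkkkkkkk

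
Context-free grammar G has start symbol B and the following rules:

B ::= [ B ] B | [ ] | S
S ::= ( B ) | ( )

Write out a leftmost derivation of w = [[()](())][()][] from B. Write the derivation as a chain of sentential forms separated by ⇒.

B ⇒ [B]B   [B ::= [ B ] B]
[B]B ⇒ [[B]B]B   [B ::= [ B ] B]
[[B]B]B ⇒ [[S]B]B   [B ::= S]
[[S]B]B ⇒ [[()]B]B   [S ::= ( )]
[[()]B]B ⇒ [[()]S]B   [B ::= S]
[[()]S]B ⇒ [[()](B)]B   [S ::= ( B )]
[[()](B)]B ⇒ [[()](S)]B   [B ::= S]
[[()](S)]B ⇒ [[()](())]B   [S ::= ( )]
[[()](())]B ⇒ [[()](())][B]B   [B ::= [ B ] B]
[[()](())][B]B ⇒ [[()](())][S]B   [B ::= S]
[[()](())][S]B ⇒ [[()](())][()]B   [S ::= ( )]
[[()](())][()]B ⇒ [[()](())][()][]   [B ::= [ ]]

B ⇒ [B]B ⇒ [[B]B]B ⇒ [[S]B]B ⇒ [[()]B]B ⇒ [[()]S]B ⇒ [[()](B)]B ⇒ [[()](S)]B ⇒ [[()](())]B ⇒ [[()](())][B]B ⇒ [[()](())][S]B ⇒ [[()](())][()]B ⇒ [[()](())][()][]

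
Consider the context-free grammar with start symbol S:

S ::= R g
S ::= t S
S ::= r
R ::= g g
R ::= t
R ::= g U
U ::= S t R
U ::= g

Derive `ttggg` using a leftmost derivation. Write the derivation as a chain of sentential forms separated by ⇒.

S ⇒ tS   [S ::= t S]
tS ⇒ ttS   [S ::= t S]
ttS ⇒ ttRg   [S ::= R g]
ttRg ⇒ ttgUg   [R ::= g U]
ttgUg ⇒ ttggg   [U ::= g]

S ⇒ tS ⇒ ttS ⇒ ttRg ⇒ ttgUg ⇒ ttggg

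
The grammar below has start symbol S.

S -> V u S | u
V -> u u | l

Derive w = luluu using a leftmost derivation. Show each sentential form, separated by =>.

S => VuS   [S -> V u S]
VuS => luS   [V -> l]
luS => luVuS   [S -> V u S]
luVuS => luluS   [V -> l]
luluS => luluu   [S -> u]

S => VuS => luS => luVuS => luluS => luluu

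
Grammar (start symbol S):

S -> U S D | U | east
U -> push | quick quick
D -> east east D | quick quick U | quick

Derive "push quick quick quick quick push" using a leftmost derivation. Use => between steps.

S => U S D => push S D => push U D => push quick quick D => push quick quick quick quick U => push quick quick quick quick push

S => U S D   [S -> U S D]
U S D => push S D   [U -> push]
push S D => push U D   [S -> U]
push U D => push quick quick D   [U -> quick quick]
push quick quick D => push quick quick quick quick U   [D -> quick quick U]
push quick quick quick quick U => push quick quick quick quick push   [U -> push]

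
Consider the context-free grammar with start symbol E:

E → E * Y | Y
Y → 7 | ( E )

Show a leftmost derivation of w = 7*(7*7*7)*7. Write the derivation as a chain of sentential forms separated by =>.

E => E*Y => E*Y*Y => Y*Y*Y => 7*Y*Y => 7*(E)*Y => 7*(E*Y)*Y => 7*(E*Y*Y)*Y => 7*(Y*Y*Y)*Y => 7*(7*Y*Y)*Y => 7*(7*7*Y)*Y => 7*(7*7*7)*Y => 7*(7*7*7)*7

E => E*Y   [E → E * Y]
E*Y => E*Y*Y   [E → E * Y]
E*Y*Y => Y*Y*Y   [E → Y]
Y*Y*Y => 7*Y*Y   [Y → 7]
7*Y*Y => 7*(E)*Y   [Y → ( E )]
7*(E)*Y => 7*(E*Y)*Y   [E → E * Y]
7*(E*Y)*Y => 7*(E*Y*Y)*Y   [E → E * Y]
7*(E*Y*Y)*Y => 7*(Y*Y*Y)*Y   [E → Y]
7*(Y*Y*Y)*Y => 7*(7*Y*Y)*Y   [Y → 7]
7*(7*Y*Y)*Y => 7*(7*7*Y)*Y   [Y → 7]
7*(7*7*Y)*Y => 7*(7*7*7)*Y   [Y → 7]
7*(7*7*7)*Y => 7*(7*7*7)*7   [Y → 7]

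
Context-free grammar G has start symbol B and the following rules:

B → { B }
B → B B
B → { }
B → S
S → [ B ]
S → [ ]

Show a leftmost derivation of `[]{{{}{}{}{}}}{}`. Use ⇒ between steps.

B ⇒ BB   [B → B B]
BB ⇒ BBB   [B → B B]
BBB ⇒ SBB   [B → S]
SBB ⇒ []BB   [S → [ ]]
[]BB ⇒ []{B}B   [B → { B }]
[]{B}B ⇒ []{{B}}B   [B → { B }]
[]{{B}}B ⇒ []{{BB}}B   [B → B B]
[]{{BB}}B ⇒ []{{BBB}}B   [B → B B]
[]{{BBB}}B ⇒ []{{BBBB}}B   [B → B B]
[]{{BBBB}}B ⇒ []{{{}BBB}}B   [B → { }]
[]{{{}BBB}}B ⇒ []{{{}{}BB}}B   [B → { }]
[]{{{}{}BB}}B ⇒ []{{{}{}{}B}}B   [B → { }]
[]{{{}{}{}B}}B ⇒ []{{{}{}{}{}}}B   [B → { }]
[]{{{}{}{}{}}}B ⇒ []{{{}{}{}{}}}{}   [B → { }]

B ⇒ BB ⇒ BBB ⇒ SBB ⇒ []BB ⇒ []{B}B ⇒ []{{B}}B ⇒ []{{BB}}B ⇒ []{{BBB}}B ⇒ []{{BBBB}}B ⇒ []{{{}BBB}}B ⇒ []{{{}{}BB}}B ⇒ []{{{}{}{}B}}B ⇒ []{{{}{}{}{}}}B ⇒ []{{{}{}{}{}}}{}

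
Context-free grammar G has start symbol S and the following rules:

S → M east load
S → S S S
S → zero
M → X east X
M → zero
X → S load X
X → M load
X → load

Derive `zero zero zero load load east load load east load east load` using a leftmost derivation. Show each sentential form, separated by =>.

S => M east load => X east X east load => M load east X east load => X east X load east X east load => S load X east X load east X east load => S S S load X east X load east X east load => zero S S load X east X load east X east load => zero zero S load X east X load east X east load => zero zero zero load X east X load east X east load => zero zero zero load load east X load east X east load => zero zero zero load load east load load east X east load => zero zero zero load load east load load east load east load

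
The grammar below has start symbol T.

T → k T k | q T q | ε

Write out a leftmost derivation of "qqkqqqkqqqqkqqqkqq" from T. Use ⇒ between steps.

T ⇒ qTq   [T → q T q]
qTq ⇒ qqTqq   [T → q T q]
qqTqq ⇒ qqkTkqq   [T → k T k]
qqkTkqq ⇒ qqkqTqkqq   [T → q T q]
qqkqTqkqq ⇒ qqkqqTqqkqq   [T → q T q]
qqkqqTqqkqq ⇒ qqkqqqTqqqkqq   [T → q T q]
qqkqqqTqqqkqq ⇒ qqkqqqkTkqqqkqq   [T → k T k]
qqkqqqkTkqqqkqq ⇒ qqkqqqkqTqkqqqkqq   [T → q T q]
qqkqqqkqTqkqqqkqq ⇒ qqkqqqkqqTqqkqqqkqq   [T → q T q]
qqkqqqkqqTqqkqqqkqq ⇒ qqkqqqkqqqqkqqqkqq   [T → ε]

T⇒qTq⇒qqTqq⇒qqkTkqq⇒qqkqTqkqq⇒qqkqqTqqkqq⇒qqkqqqTqqqkqq⇒qqkqqqkTkqqqkqq⇒qqkqqqkqTqkqqqkqq⇒qqkqqqkqqTqqkqqqkqq⇒qqkqqqkqqqqkqqqkqq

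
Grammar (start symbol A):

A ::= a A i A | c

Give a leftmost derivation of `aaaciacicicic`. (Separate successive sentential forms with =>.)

A=>aAiA=>aaAiAiA=>aaaAiAiAiA=>aaaciAiAiA=>aaaciaAiAiAiA=>aaaciaciAiAiA=>aaaciaciciAiA=>aaaciaciciciA=>aaaciacicicic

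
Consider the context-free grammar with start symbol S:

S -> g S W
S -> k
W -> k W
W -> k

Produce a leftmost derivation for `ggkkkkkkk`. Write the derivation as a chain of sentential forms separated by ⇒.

S ⇒ gSW ⇒ ggSWW ⇒ ggkWW ⇒ ggkkWW ⇒ ggkkkWW ⇒ ggkkkkWW ⇒ ggkkkkkWW ⇒ ggkkkkkkW ⇒ ggkkkkkkk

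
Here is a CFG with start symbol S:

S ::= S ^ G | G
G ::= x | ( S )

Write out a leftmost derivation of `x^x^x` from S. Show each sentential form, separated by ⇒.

S ⇒ S^G ⇒ S^G^G ⇒ G^G^G ⇒ x^G^G ⇒ x^x^G ⇒ x^x^x

S ⇒ S^G   [S ::= S ^ G]
S^G ⇒ S^G^G   [S ::= S ^ G]
S^G^G ⇒ G^G^G   [S ::= G]
G^G^G ⇒ x^G^G   [G ::= x]
x^G^G ⇒ x^x^G   [G ::= x]
x^x^G ⇒ x^x^x   [G ::= x]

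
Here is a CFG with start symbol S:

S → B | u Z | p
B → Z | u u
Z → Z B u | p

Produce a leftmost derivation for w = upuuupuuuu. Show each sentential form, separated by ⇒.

S⇒uZ⇒uZBu⇒uZBuBu⇒uZBuBuBu⇒upBuBuBu⇒upuuuBuBu⇒upuuuZuBu⇒upuuupuBu⇒upuuupuuuu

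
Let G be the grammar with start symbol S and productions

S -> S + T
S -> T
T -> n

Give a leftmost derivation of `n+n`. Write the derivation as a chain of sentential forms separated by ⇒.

S ⇒ S+T   [S -> S + T]
S+T ⇒ T+T   [S -> T]
T+T ⇒ n+T   [T -> n]
n+T ⇒ n+n   [T -> n]

S⇒S+T⇒T+T⇒n+T⇒n+n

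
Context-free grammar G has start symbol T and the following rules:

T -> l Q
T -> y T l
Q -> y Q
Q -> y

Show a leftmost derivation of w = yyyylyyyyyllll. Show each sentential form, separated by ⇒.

T ⇒ yTl   [T -> y T l]
yTl ⇒ yyTll   [T -> y T l]
yyTll ⇒ yyyTlll   [T -> y T l]
yyyTlll ⇒ yyyyTllll   [T -> y T l]
yyyyTllll ⇒ yyyylQllll   [T -> l Q]
yyyylQllll ⇒ yyyylyQllll   [Q -> y Q]
yyyylyQllll ⇒ yyyylyyQllll   [Q -> y Q]
yyyylyyQllll ⇒ yyyylyyyQllll   [Q -> y Q]
yyyylyyyQllll ⇒ yyyylyyyyQllll   [Q -> y Q]
yyyylyyyyQllll ⇒ yyyylyyyyyllll   [Q -> y]

T ⇒ yTl ⇒ yyTll ⇒ yyyTlll ⇒ yyyyTllll ⇒ yyyylQllll ⇒ yyyylyQllll ⇒ yyyylyyQllll ⇒ yyyylyyyQllll ⇒ yyyylyyyyQllll ⇒ yyyylyyyyyllll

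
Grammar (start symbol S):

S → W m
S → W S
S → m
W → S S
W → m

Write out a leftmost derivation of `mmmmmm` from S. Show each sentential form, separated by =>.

S => Wm   [S → W m]
Wm => SSm   [W → S S]
SSm => mSm   [S → m]
mSm => mWSm   [S → W S]
mWSm => mSSSm   [W → S S]
mSSSm => mWSSSm   [S → W S]
mWSSSm => mmSSSm   [W → m]
mmSSSm => mmmSSm   [S → m]
mmmSSm => mmmmSm   [S → m]
mmmmSm => mmmmmm   [S → m]

S => Wm => SSm => mSm => mWSm => mSSSm => mWSSSm => mmSSSm => mmmSSm => mmmmSm => mmmmmm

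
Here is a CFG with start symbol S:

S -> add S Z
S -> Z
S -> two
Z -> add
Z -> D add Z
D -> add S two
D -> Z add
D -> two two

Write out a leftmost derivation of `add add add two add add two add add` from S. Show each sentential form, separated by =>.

S => Z => D add Z => add S two add Z => add Z two add Z => add D add Z two add Z => add add S two add Z two add Z => add add Z two add Z two add Z => add add add two add Z two add Z => add add add two add add two add Z => add add add two add add two add add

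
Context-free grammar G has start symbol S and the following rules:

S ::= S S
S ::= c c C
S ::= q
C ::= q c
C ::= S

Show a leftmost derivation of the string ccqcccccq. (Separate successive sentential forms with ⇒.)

S ⇒ SS ⇒ ccCS ⇒ ccqcS ⇒ ccqcccC ⇒ ccqcccS ⇒ ccqcccccC ⇒ ccqcccccS ⇒ ccqcccccq

S ⇒ SS   [S ::= S S]
SS ⇒ ccCS   [S ::= c c C]
ccCS ⇒ ccqcS   [C ::= q c]
ccqcS ⇒ ccqcccC   [S ::= c c C]
ccqcccC ⇒ ccqcccS   [C ::= S]
ccqcccS ⇒ ccqcccccC   [S ::= c c C]
ccqcccccC ⇒ ccqcccccS   [C ::= S]
ccqcccccS ⇒ ccqcccccq   [S ::= q]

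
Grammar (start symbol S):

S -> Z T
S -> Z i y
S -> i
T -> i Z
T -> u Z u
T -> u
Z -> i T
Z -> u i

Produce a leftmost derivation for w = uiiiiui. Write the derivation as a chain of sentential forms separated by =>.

S => ZT => uiT => uiiZ => uiiiT => uiiiiZ => uiiiiui

S => ZT   [S -> Z T]
ZT => uiT   [Z -> u i]
uiT => uiiZ   [T -> i Z]
uiiZ => uiiiT   [Z -> i T]
uiiiT => uiiiiZ   [T -> i Z]
uiiiiZ => uiiiiui   [Z -> u i]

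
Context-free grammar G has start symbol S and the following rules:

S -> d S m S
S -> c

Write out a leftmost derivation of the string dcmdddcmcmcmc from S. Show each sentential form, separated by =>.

S=>dSmS=>dcmS=>dcmdSmS=>dcmddSmSmS=>dcmdddSmSmSmS=>dcmdddcmSmSmS=>dcmdddcmcmSmS=>dcmdddcmcmcmS=>dcmdddcmcmcmc

S => dSmS   [S -> d S m S]
dSmS => dcmS   [S -> c]
dcmS => dcmdSmS   [S -> d S m S]
dcmdSmS => dcmddSmSmS   [S -> d S m S]
dcmddSmSmS => dcmdddSmSmSmS   [S -> d S m S]
dcmdddSmSmSmS => dcmdddcmSmSmS   [S -> c]
dcmdddcmSmSmS => dcmdddcmcmSmS   [S -> c]
dcmdddcmcmSmS => dcmdddcmcmcmS   [S -> c]
dcmdddcmcmcmS => dcmdddcmcmcmc   [S -> c]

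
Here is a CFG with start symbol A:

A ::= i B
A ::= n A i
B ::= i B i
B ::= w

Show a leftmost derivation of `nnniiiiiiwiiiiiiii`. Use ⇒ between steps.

A ⇒ nAi ⇒ nnAii ⇒ nnnAiii ⇒ nnniBiii ⇒ nnniiBiiii ⇒ nnniiiBiiiii ⇒ nnniiiiBiiiiii ⇒ nnniiiiiBiiiiiii ⇒ nnniiiiiiBiiiiiiii ⇒ nnniiiiiiwiiiiiiii

A ⇒ nAi   [A ::= n A i]
nAi ⇒ nnAii   [A ::= n A i]
nnAii ⇒ nnnAiii   [A ::= n A i]
nnnAiii ⇒ nnniBiii   [A ::= i B]
nnniBiii ⇒ nnniiBiiii   [B ::= i B i]
nnniiBiiii ⇒ nnniiiBiiiii   [B ::= i B i]
nnniiiBiiiii ⇒ nnniiiiBiiiiii   [B ::= i B i]
nnniiiiBiiiiii ⇒ nnniiiiiBiiiiiii   [B ::= i B i]
nnniiiiiBiiiiiii ⇒ nnniiiiiiBiiiiiiii   [B ::= i B i]
nnniiiiiiBiiiiiiii ⇒ nnniiiiiiwiiiiiiii   [B ::= w]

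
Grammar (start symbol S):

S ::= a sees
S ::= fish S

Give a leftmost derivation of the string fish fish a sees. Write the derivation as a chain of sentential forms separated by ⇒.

S ⇒ fish S   [S ::= fish S]
fish S ⇒ fish fish S   [S ::= fish S]
fish fish S ⇒ fish fish a sees   [S ::= a sees]

S ⇒ fish S ⇒ fish fish S ⇒ fish fish a sees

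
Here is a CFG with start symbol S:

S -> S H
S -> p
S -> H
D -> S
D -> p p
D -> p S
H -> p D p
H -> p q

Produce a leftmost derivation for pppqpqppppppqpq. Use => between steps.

S => SH   [S -> S H]
SH => SHH   [S -> S H]
SHH => HHH   [S -> H]
HHH => pDpHH   [H -> p D p]
pDpHH => ppSpHH   [D -> p S]
ppSpHH => ppSHpHH   [S -> S H]
ppSHpHH => ppSHHpHH   [S -> S H]
ppSHHpHH => ppHHHpHH   [S -> H]
ppHHHpHH => pppqHHpHH   [H -> p q]
pppqHHpHH => pppqpqHpHH   [H -> p q]
pppqpqHpHH => pppqpqpDppHH   [H -> p D p]
pppqpqpDppHH => pppqpqpppppHH   [D -> p p]
pppqpqpppppHH => pppqpqppppppqH   [H -> p q]
pppqpqppppppqH => pppqpqppppppqpq   [H -> p q]

S => SH => SHH => HHH => pDpHH => ppSpHH => ppSHpHH => ppSHHpHH => ppHHHpHH => pppqHHpHH => pppqpqHpHH => pppqpqpDppHH => pppqpqpppppHH => pppqpqppppppqH => pppqpqppppppqpq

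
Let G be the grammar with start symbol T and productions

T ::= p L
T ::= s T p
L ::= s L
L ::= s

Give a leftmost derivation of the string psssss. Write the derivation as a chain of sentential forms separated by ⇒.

T ⇒ pL ⇒ psL ⇒ pssL ⇒ psssL ⇒ pssssL ⇒ psssss

T ⇒ pL   [T ::= p L]
pL ⇒ psL   [L ::= s L]
psL ⇒ pssL   [L ::= s L]
pssL ⇒ psssL   [L ::= s L]
psssL ⇒ pssssL   [L ::= s L]
pssssL ⇒ psssss   [L ::= s]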